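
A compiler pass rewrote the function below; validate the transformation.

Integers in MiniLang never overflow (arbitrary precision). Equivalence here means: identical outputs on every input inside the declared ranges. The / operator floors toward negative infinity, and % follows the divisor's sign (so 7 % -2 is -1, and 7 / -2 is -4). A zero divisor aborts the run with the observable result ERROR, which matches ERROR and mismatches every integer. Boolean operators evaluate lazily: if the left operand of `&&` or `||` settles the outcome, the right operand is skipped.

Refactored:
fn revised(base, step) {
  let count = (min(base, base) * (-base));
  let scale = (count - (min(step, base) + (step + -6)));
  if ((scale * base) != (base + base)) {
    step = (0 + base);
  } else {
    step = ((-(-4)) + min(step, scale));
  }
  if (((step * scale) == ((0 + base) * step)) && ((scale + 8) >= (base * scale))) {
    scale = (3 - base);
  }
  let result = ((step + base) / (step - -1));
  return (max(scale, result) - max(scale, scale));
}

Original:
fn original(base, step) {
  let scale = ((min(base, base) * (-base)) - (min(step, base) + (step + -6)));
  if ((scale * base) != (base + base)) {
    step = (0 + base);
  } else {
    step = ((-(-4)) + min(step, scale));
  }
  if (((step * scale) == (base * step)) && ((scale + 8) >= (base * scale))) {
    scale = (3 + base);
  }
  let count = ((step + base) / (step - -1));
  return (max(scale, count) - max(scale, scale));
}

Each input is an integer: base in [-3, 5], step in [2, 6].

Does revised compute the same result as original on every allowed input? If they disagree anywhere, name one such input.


Not equivalent: base=-2, step=6 separates them (3 vs 0).
original: scale = -2; ((scale * base) != (base + base)) -> true; step = -2; (((step * scale) == (base * step)) && ((scale + 8) >= (base * scale))) -> true; scale = 1; count = 4; return 3
revised: count = -4; scale = -2; ((scale * base) != (base + base)) -> true; step = -2; (((step * scale) == ((0 + base) * step)) && ((scale + 8) >= (base * scale))) -> true; scale = 5; result = 4; return 0
verdict: not equivalent; witness: base=-2, step=6


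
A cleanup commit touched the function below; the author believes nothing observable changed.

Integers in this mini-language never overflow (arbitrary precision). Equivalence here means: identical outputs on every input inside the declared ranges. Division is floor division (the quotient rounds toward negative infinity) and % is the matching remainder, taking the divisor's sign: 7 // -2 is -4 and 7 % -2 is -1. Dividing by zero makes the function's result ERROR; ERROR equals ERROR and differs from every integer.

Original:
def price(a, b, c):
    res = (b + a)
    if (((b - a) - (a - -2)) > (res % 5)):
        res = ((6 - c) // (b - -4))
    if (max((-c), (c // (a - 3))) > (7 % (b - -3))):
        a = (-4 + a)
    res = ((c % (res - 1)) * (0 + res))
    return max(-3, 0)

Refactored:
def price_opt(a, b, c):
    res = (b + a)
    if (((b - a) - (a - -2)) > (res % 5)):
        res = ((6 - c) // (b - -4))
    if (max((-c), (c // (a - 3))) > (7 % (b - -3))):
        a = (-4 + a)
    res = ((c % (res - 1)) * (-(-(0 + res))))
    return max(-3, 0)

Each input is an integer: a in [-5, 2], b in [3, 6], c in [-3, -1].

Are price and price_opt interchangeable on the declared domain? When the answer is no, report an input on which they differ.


Although same computation, different form, 96/96 inputs agree.
verdict: equivalent


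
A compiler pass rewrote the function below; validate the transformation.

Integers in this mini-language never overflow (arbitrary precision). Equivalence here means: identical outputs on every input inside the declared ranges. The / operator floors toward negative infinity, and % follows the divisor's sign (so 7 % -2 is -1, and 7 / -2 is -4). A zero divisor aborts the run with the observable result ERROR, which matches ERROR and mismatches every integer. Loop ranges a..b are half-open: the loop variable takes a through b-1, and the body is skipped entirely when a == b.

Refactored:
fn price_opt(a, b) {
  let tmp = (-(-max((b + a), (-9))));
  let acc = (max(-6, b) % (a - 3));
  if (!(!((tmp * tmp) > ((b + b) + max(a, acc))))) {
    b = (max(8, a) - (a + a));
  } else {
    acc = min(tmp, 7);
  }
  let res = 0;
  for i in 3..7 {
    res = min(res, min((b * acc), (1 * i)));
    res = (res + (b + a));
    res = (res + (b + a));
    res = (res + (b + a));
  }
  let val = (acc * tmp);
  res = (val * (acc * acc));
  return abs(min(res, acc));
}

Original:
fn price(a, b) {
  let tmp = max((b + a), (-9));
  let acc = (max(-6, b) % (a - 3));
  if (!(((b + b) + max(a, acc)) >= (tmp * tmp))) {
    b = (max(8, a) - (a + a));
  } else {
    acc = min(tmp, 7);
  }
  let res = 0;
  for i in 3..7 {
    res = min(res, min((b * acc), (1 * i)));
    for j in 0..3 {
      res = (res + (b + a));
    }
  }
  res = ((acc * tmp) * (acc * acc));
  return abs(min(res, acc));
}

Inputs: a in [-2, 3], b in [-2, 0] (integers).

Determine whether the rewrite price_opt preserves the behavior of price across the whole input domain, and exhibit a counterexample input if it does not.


The two versions differ — the changes include local variable names differ; loop structure differs; arithmetic usage differs; comparison usage differs; boolean connective usage differs; statement counts differ.
As a probe, take a=-1, b=0: price runs tmp = -1; acc = 0; (!(((b + b) + max(a, acc)) >= (tmp * tmp))) -> true; b = 10; res = 0; [i=3]; res = 0; [j=0]; res = 9; [j=1]; res = 18; [j=2]; res = 27; [i=4]; res = 0; [j=0]; res = 9; [j=1]; res = 18; [j=2]; res = 27; [i=5]; res = 0; [j=0]; res = 9; [j=1]; res = 18; [j=2]; res = 27; [i=6]; res = 0; [j=0]; res = 9; [j=1]; res = 18; [j=2]; res = 27; res = 0; return 0; price_opt runs tmp = -1; acc = 0; (!(!((tmp * tmp) > ((b + b) + max(a, acc))))) -> true; b = 10; res = 0; [i=3]; res = 0; res = 9; res = 18; res = 27; [i=4]; res = 0; res = 9; res = 18; res = 27; [i=5]; res = 0; res = 9; res = 18; res = 27; [i=6]; res = 0; res = 9; res = 18; res = 27; val = 0; res = 0; return 0; both end at 0.
Across all 18 domain points the two functions coincide.
verdict: equivalent


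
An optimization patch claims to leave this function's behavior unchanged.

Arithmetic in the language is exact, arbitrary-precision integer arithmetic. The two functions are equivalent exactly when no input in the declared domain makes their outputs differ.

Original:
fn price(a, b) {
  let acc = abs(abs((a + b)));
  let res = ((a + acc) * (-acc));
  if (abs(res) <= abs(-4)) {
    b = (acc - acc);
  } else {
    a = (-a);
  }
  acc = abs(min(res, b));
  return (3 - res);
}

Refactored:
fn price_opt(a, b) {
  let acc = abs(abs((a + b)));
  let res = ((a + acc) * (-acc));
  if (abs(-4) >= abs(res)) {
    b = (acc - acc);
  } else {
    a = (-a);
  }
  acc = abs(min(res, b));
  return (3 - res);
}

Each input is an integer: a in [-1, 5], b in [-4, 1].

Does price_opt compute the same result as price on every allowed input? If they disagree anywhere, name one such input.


Equivalent — the differences include comparison usage differs, yet no declared input distinguishes the two.
One worked example (a=5, b=1) — price: acc := 6 | res := -66 | (abs(res) <= abs(-4)): false | a := -5 | acc := 66 | result 69; price_opt: acc := 6 | res := -66 | (abs(-4) >= abs(res)): false | a := -5 | acc := 66 | result 69; agreement on 69.
Sweeping the whole domain (42 inputs) finds no disagreement.
verdict: equivalent


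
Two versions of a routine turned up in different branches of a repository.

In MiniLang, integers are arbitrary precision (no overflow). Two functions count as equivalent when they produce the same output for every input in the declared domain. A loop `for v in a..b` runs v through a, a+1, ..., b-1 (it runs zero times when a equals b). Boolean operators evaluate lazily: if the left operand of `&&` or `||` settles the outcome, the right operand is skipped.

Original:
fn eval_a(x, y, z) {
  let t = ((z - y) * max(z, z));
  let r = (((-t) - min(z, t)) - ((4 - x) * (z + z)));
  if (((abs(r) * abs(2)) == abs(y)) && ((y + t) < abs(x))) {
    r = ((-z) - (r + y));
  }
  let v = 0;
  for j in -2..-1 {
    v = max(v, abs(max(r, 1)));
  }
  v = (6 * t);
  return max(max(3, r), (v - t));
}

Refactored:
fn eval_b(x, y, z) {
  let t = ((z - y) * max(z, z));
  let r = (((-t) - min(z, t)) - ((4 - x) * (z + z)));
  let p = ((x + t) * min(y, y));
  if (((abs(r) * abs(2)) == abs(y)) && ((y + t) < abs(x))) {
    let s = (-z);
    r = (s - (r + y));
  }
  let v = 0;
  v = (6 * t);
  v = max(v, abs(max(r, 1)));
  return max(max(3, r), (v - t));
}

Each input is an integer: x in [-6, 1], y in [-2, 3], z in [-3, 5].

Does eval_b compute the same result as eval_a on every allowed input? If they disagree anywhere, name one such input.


Consider the input x=-6, y=-2, z=-1.
eval_a: t becomes -1; next r becomes 22; next (((abs(r) * abs(2)) == abs(y)) && ((y + t) < abs(x))) evaluates to false; next v becomes 0; next at j=-2:; next v becomes 22; next v becomes -6; next final value 22
eval_b: t becomes -1; next r becomes 22; next p becomes 14; next (((abs(r) * abs(2)) == abs(y)) && ((y + t) < abs(x))) evaluates to false; next v becomes 0; next v becomes -6; next v becomes 22; next final value 23
22 vs 23 — the two versions disagree here.
verdict: not equivalent; witness: x=-6, y=-2, z=-1


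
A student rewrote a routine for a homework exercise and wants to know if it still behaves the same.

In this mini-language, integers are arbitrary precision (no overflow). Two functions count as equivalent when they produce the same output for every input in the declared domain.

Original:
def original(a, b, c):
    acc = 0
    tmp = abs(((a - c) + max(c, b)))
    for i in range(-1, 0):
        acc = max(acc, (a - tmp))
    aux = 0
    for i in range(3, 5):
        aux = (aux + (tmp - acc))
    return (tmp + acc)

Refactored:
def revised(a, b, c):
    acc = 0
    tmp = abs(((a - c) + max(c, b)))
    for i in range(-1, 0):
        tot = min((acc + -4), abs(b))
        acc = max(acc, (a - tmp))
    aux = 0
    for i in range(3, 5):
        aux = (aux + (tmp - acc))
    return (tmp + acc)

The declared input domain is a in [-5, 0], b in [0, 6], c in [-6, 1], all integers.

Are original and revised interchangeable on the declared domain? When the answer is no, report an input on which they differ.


The two are interchangeable: local variable names differ, constant usage differs, statement counts differ, min/max/abs usage differs, arithmetic usage differs, and every declared input agrees.
As a probe, take a=-5, b=3, c=-4: original runs acc := 0 | tmp := 2 | iter i=-1: | acc := 0 | aux := 0 | iter i=3: | aux := 2 | iter i=4: | aux := 4 | result 2; revised runs acc := 0 | tmp := 2 | iter i=-1: | tot := -4 | acc := 0 | aux := 0 | iter i=3: | aux := 2 | iter i=4: | aux := 4 | result 2; both end at 2.
Every one of the 336 inputs gives matching results.
verdict: equivalent


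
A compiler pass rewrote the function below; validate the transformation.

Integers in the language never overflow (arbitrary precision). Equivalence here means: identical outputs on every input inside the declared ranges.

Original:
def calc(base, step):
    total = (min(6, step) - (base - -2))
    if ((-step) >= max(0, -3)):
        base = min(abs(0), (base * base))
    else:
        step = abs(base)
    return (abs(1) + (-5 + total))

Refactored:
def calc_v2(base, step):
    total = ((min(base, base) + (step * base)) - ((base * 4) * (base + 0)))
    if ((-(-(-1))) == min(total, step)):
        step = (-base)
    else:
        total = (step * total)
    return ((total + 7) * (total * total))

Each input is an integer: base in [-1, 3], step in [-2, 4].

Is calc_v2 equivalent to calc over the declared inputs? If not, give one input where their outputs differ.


Evaluate both at base=-1, step=-2.
calc: total becomes -3; next ((-step) >= max(0, -3)) evaluates to true; next base becomes 0; next final value -7
calc_v2: total becomes -3; next ((-(-(-1))) == min(total, step)) evaluates to false; next total becomes 6; next final value 468
-7 vs 468 — the two versions disagree here.
verdict: not equivalent; witness: base=-1, step=-2


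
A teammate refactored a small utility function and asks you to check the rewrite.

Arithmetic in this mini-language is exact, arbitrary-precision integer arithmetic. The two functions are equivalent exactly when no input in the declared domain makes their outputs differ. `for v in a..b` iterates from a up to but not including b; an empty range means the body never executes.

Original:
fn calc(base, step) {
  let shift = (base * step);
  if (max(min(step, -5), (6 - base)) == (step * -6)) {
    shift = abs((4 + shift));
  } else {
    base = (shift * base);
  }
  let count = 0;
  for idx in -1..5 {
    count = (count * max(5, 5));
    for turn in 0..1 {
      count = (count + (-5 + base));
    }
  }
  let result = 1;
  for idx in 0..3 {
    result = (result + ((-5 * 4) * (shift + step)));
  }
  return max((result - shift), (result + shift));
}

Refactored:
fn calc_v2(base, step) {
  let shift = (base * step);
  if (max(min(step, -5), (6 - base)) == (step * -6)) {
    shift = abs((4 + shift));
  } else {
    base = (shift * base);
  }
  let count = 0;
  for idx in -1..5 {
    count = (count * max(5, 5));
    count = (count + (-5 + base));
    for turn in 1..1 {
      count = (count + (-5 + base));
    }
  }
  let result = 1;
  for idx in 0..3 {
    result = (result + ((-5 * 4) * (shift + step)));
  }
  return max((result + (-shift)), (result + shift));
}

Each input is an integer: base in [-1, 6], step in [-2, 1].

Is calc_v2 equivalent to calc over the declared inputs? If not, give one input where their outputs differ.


Equivalent — the differences include loop structure differs; and constant usage differs; and statement counts differ; and arithmetic usage differs, yet no declared input distinguishes the two.
One worked example (base=3, step=1) — calc: shift=3, then (max(min(step, -5), (6 - base)) == (step * -6)) is false, then base=9, then count=0, then (idx=-1), then count=0, then (turn=0), then count=4, then (idx=0), then count=20, then (turn=0), then count=24, then (idx=1), then count=120, then (turn=0), then count=124, then (idx=2), then count=620, then (turn=0), then count=624, then (idx=3), then count=3120, then (turn=0), then count=3124, then (idx=4), then count=15620, then (turn=0), then count=15624, then result=1, then (idx=0), then result=-79, then (idx=1), then result=-159, then (idx=2), then result=-239, then returns -236; calc_v2: shift=3, then (max(min(step, -5), (6 - base)) == (step * -6)) is false, then base=9, then count=0, then (idx=-1), then count=0, then count=4, then the loop over turn runs zero times, then (idx=0), then count=20, then count=24, then the loop over turn runs zero times, then (idx=1), then count=120, then count=124, then the loop over turn runs zero times, then (idx=2), then count=620, then count=624, then the loop over turn runs zero times, then (idx=3), then count=3120, then count=3124, then the loop over turn runs zero times, then (idx=4), then count=15620, then count=15624, then the loop over turn runs zero times, then result=1, then (idx=0), then result=-79, then (idx=1), then result=-159, then (idx=2), then result=-239, then returns -236; agreement on -236.
An exhaustive pass over the 32 declared inputs shows identical outputs.
verdict: equivalent


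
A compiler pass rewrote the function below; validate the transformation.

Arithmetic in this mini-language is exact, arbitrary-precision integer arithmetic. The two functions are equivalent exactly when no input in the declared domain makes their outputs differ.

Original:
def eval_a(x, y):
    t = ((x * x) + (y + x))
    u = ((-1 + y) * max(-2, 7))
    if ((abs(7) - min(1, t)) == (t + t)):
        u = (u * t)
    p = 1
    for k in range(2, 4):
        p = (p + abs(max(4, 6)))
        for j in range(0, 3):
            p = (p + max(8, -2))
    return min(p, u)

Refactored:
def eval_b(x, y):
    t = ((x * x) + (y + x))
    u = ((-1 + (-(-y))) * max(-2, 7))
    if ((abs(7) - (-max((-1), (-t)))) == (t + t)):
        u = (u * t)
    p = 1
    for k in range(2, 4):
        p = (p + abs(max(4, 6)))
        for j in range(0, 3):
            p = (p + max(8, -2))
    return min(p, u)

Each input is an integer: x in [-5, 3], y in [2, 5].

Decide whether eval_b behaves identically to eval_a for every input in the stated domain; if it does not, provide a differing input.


Side by side, the visible changes include: min/max/abs usage differs.
As a probe, take x=0, y=2: eval_a runs t=2, then u=7, then ((abs(7) - min(1, t)) == (t + t)) is false, then p=1, then (k=2), then p=7, then (j=0), then p=15, then (j=1), then p=23, then (j=2), then p=31, then (k=3), then p=37, then (j=0), then p=45, then (j=1), then p=53, then (j=2), then p=61, then returns 7; eval_b runs t=2, then u=7, then ((abs(7) - (-max((-1), (-t)))) == (t + t)) is false, then p=1, then (k=2), then p=7, then (j=0), then p=15, then (j=1), then p=23, then (j=2), then p=31, then (k=3), then p=37, then (j=0), then p=45, then (j=1), then p=53, then (j=2), then p=61, then returns 7; both end at 7.
Checked all 36 inputs in the declared domain: the outputs agree on every one.
verdict: equivalent


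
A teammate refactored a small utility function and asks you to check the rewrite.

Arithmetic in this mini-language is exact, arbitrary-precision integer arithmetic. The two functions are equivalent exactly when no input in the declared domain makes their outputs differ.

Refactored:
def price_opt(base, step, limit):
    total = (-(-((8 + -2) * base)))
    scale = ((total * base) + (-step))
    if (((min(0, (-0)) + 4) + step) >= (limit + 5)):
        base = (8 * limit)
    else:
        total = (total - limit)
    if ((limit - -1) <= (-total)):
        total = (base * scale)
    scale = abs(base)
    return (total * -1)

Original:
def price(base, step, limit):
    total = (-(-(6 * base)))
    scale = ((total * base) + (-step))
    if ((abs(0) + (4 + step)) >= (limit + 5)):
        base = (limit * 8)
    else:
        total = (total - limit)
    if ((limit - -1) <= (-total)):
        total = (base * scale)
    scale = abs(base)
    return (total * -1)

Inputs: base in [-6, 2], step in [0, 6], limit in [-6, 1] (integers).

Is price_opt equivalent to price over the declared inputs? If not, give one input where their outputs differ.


Equivalent. The suspicious-looking change has no observable effect anywhere in the declared ranges.
Every one of the 504 inputs gives matching results.
One worked example (base=2, step=3, limit=-1) — price: total = 12; scale = 21; ((abs(0) + (4 + step)) >= (limit + 5)) -> true; base = -8; ((limit - -1) <= (-total)) -> false; scale = 8; return -12; price_opt: total = 12; scale = 21; (((min(0, (-0)) + 4) + step) >= (limit + 5)) -> true; base = -8; ((limit - -1) <= (-total)) -> false; scale = 8; return -12; agreement on -12.
verdict: equivalent


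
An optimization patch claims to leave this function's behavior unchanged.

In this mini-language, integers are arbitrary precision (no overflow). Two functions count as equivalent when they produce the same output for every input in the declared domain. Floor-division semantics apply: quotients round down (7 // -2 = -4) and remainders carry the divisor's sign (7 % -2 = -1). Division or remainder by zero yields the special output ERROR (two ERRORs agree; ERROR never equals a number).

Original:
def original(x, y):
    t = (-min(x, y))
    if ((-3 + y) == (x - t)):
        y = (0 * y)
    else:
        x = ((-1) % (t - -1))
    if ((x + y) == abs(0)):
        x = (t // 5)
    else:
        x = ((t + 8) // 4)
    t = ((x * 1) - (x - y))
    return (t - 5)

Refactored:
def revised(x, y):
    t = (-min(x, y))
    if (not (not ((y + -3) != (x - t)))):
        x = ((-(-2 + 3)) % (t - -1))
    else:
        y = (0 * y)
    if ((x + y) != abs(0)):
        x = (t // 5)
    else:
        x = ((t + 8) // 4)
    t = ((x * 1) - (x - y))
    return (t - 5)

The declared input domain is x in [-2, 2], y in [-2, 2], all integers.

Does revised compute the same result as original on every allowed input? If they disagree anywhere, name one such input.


The one real change (`((x + y) == abs(0))` became `((x + y) != abs(0))`) has no effect anywhere in the declared ranges.
As a probe, take x=-1, y=2: original runs t = 1; ((-3 + y) == (x - t)) -> false; x = 1; ((x + y) == abs(0)) -> false; x = 2; t = 2; return -3; revised runs t = 1; (not (not ((y + -3) != (x - t)))) -> true; x = 1; ((x + y) != abs(0)) -> true; x = 0; t = 2; return -3; both end at -3.
An exhaustive pass over the 25 declared inputs shows identical outputs.
verdict: equivalent


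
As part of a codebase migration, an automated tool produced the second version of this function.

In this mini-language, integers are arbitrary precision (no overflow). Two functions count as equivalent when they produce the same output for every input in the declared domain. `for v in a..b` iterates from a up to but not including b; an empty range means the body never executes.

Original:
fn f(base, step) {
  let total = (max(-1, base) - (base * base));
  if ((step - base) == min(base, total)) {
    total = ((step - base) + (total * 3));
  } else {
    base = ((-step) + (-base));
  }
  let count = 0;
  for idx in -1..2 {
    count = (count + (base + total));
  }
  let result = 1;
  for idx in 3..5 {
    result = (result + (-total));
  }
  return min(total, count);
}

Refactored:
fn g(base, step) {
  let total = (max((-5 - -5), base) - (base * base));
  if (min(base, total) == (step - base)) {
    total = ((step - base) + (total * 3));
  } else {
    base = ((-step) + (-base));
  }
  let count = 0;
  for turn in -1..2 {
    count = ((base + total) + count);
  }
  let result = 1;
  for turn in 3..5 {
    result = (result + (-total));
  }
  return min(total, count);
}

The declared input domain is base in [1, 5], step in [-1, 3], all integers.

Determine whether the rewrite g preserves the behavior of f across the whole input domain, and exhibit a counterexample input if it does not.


Equivalent. There is a behavioral-looking edit here, yet the outcome never shifts on this domain.
Checked all 25 inputs in the declared domain: the outputs agree on every one.
Tracing base=4, step=0: f: total=-12, then ((step - base) == min(base, total)) is false, then base=-4, then count=0, then (idx=-1), then count=-16, then (idx=0), then count=-32, then (idx=1), then count=-48, then result=1, then (idx=3), then result=13, then (idx=4), then result=25, then returns -48 | g: total=-12, then (min(base, total) == (step - base)) is false, then base=-4, then count=0, then (turn=-1), then count=-16, then (turn=0), then count=-32, then (turn=1), then count=-48, then result=1, then (turn=3), then result=13, then (turn=4), then result=25, then returns -48 — matching result -48.
verdict: equivalent


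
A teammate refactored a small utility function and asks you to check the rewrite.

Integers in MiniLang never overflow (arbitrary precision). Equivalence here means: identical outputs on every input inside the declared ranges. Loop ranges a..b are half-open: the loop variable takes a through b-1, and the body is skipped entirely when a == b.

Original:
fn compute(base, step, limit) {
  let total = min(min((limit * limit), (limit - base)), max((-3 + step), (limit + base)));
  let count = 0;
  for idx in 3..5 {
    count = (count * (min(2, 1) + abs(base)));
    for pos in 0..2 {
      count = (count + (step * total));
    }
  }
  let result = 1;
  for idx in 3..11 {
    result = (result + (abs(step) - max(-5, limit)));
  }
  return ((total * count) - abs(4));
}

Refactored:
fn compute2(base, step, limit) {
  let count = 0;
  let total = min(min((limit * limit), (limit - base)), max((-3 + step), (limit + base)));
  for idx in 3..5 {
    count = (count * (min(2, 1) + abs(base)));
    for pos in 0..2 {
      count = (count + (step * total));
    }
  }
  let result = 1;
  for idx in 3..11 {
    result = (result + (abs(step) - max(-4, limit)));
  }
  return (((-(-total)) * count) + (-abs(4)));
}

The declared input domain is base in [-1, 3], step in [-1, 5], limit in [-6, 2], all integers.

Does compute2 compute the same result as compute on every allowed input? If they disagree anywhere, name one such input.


Although `-5` became `-4`, no input in the stated domain can expose it.
One worked example (base=1, step=5, limit=-5) — compute: total becomes -6; next count becomes 0; next at idx=3:; next count becomes 0; next at pos=0:; next count becomes -30; next at pos=1:; next count becomes -60; next at idx=4:; next count becomes -120; next at pos=0:; next count becomes -150; next at pos=1:; next count becomes -180; next result becomes 1; next at idx=3:; next result becomes 11; next at idx=4:; next result becomes 21; next at idx=5:; next result becomes 31; next at idx=6:; next result becomes 41; next at idx=7:; next result becomes 51; next at idx=8:; next result becomes 61; next at idx=9:; next result becomes 71; next at idx=10:; next result becomes 81; next final value 1076; compute2: count becomes 0; next total becomes -6; next at idx=3:; next count becomes 0; next at pos=0:; next count becomes -30; next at pos=1:; next count becomes -60; next at idx=4:; next count becomes -120; next at pos=0:; next count becomes -150; next at pos=1:; next count becomes -180; next result becomes 1; next at idx=3:; next result becomes 10; next at idx=4:; next result becomes 19; next at idx=5:; next result becomes 28; next at idx=6:; next result becomes 37; next at idx=7:; next result becomes 46; next at idx=8:; next result becomes 55; next at idx=9:; next result becomes 64; next at idx=10:; next result becomes 73; next final value 1076; agreement on 1076.
Sweeping the whole domain (315 inputs) finds no disagreement.
verdict: equivalent


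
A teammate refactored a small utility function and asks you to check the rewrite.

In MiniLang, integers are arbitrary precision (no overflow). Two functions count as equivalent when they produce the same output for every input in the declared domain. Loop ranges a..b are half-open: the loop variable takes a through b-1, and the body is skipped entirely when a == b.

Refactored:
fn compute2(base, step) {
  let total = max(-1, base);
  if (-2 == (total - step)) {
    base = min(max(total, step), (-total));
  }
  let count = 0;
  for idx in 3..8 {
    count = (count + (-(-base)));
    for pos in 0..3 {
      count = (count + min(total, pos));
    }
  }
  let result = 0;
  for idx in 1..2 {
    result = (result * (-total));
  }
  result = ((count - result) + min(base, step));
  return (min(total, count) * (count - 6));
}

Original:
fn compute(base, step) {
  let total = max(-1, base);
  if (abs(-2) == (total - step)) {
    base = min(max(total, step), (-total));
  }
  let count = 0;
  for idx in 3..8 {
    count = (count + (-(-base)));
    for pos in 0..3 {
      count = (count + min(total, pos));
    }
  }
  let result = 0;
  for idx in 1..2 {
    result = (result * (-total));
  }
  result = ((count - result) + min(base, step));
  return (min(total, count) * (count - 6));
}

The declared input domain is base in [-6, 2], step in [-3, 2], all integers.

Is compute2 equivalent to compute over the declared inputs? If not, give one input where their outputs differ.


Run the pair on base=-6, step=-3.
compute: total = -1; (abs(-2) == (total - step)) -> true; base = -1; count = 0; [idx=3]; count = -1; [pos=0]; count = -2; [pos=1]; count = -3; [pos=2]; count = -4; [idx=4]; count = -5; [pos=0]; count = -6; [pos=1]; count = -7; [pos=2]; count = -8; [idx=5]; count = -9; [pos=0]; count = -10; [pos=1]; count = -11; [pos=2]; count = -12; [idx=6]; count = -13; [pos=0]; count = -14; [pos=1]; count = -15; [pos=2]; count = -16; [idx=7]; count = -17; [pos=0]; count = -18; [pos=1]; count = -19; [pos=2]; count = -20; result = 0; [idx=1]; result = 0; result = -23; return 520
compute2: total = -1; (-2 == (total - step)) -> false; count = 0; [idx=3]; count = -6; [pos=0]; count = -7; [pos=1]; count = -8; [pos=2]; count = -9; [idx=4]; count = -15; [pos=0]; count = -16; [pos=1]; count = -17; [pos=2]; count = -18; [idx=5]; count = -24; [pos=0]; count = -25; [pos=1]; count = -26; [pos=2]; count = -27; [idx=6]; count = -33; [pos=0]; count = -34; [pos=1]; count = -35; [pos=2]; count = -36; [idx=7]; count = -42; [pos=0]; count = -43; [pos=1]; count = -44; [pos=2]; count = -45; result = 0; [idx=1]; result = 0; result = -51; return 2295
520 against 2295: the behavior changed.
verdict: not equivalent; witness: base=-6, step=-3


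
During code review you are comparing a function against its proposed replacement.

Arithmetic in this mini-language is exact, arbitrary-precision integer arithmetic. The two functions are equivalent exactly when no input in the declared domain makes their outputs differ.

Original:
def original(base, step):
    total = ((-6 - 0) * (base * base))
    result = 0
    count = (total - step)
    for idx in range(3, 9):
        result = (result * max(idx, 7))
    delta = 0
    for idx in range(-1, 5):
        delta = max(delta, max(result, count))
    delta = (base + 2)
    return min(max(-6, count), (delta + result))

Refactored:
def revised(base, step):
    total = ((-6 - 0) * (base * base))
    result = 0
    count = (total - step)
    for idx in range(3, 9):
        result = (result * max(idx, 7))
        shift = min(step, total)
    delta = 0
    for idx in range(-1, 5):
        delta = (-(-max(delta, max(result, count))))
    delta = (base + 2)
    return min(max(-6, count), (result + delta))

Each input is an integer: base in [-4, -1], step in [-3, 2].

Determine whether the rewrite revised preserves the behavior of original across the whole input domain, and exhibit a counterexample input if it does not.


Although statement counts differ; local variable names differ; min/max/abs usage differs, 24/24 inputs agree.
verdict: equivalent


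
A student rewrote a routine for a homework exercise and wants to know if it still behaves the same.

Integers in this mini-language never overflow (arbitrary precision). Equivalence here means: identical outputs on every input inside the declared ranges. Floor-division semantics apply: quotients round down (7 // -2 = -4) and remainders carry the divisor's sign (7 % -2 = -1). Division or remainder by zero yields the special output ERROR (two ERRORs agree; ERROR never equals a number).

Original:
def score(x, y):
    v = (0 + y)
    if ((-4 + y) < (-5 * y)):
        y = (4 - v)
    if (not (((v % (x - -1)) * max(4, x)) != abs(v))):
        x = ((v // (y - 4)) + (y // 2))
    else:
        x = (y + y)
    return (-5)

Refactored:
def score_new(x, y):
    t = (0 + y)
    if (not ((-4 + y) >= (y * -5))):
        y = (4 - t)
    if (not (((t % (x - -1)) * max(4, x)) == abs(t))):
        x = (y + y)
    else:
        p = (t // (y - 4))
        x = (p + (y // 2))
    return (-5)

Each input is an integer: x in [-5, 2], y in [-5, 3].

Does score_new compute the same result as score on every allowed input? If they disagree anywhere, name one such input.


The two versions differ — the changes include comparison usage differs; and statement counts differ; and local variable names differ; and boolean connective usage differs.
Spot check at x=-5, y=3 — score: v = 3; ((-4 + y) < (-5 * y)) -> false; (not (((v % (x - -1)) * max(4, x)) != abs(v))) -> false; x = 6; return -5. score_new: t = 3; (not ((-4 + y) >= (y * -5))) -> false; (not (((t % (x - -1)) * max(4, x)) == abs(t))) -> true; x = 6; return -5. Both give -5.
An exhaustive pass over the 72 declared inputs shows identical outputs.
verdict: equivalent


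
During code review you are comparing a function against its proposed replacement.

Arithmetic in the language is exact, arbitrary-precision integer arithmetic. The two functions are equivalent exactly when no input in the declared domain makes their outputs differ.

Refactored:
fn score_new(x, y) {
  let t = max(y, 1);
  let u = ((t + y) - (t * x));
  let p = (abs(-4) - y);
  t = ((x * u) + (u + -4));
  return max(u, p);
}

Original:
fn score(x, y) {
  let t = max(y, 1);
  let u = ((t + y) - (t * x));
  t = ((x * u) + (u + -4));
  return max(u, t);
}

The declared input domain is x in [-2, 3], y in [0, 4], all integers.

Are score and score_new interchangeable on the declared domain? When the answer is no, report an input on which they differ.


These are not equivalent — on x=-2, y=0 the outputs split (3 vs 4).
score: t becomes 1; next u becomes 3; next t becomes -7; next final value 3
score_new: t becomes 1; next u becomes 3; next p becomes 4; next t becomes -7; next final value 4
verdict: not equivalent; witness: x=-2, y=0


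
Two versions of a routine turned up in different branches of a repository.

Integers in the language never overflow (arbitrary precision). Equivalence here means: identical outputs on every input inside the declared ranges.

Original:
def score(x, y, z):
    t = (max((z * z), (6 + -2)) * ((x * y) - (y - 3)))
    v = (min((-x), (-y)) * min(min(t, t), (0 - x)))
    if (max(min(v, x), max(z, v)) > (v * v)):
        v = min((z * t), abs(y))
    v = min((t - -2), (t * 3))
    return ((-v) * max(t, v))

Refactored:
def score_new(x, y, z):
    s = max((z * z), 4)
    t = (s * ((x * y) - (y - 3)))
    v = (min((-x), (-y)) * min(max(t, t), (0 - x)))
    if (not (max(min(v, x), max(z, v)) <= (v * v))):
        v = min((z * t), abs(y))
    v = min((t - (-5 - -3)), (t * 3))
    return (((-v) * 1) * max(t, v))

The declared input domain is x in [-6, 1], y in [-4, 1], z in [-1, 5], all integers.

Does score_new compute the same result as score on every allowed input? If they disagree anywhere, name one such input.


Equivalent. The suspicious edit (`min(t, t)` became `max(t, t)`) never changes the result for any input inside the declared domain.
Sweeping the whole domain (336 inputs) finds no disagreement.
Tracing x=-1, y=0, z=1: score: t := 12 | v := 0 | (max(min(v, x), max(z, v)) > (v * v)): true | v := 0 | v := 14 | result -196 | score_new: s := 4 | t := 12 | v := 0 | (not (max(min(v, x), max(z, v)) <= (v * v))): true | v := 0 | v := 14 | result -196 — matching result -196.
verdict: equivalent


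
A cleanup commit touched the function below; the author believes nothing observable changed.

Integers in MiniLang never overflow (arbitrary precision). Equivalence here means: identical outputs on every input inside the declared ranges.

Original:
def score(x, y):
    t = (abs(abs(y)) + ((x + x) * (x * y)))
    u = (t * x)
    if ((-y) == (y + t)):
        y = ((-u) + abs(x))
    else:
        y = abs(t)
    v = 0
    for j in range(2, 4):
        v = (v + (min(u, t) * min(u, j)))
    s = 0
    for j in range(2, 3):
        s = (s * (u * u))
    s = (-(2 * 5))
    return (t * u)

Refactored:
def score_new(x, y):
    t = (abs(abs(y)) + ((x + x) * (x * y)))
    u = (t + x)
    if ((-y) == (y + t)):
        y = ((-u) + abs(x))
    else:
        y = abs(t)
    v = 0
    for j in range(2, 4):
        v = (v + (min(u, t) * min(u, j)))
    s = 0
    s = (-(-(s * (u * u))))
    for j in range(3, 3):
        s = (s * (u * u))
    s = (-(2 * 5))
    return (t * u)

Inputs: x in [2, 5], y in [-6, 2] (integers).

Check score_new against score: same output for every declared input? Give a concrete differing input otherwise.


Run the pair on x=2, y=-6.
score: t becomes -42; next u becomes -84; next ((-y) == (y + t)) evaluates to false; next y becomes 42; next v becomes 0; next at j=2:; next v becomes 7056; next at j=3:; next v becomes 14112; next s becomes 0; next at j=2:; next s becomes 0; next s becomes -10; next final value 3528
score_new: t becomes -42; next u becomes -40; next ((-y) == (y + t)) evaluates to false; next y becomes 42; next v becomes 0; next at j=2:; next v becomes 1680; next at j=3:; next v becomes 3360; next s becomes 0; next s becomes 0; next j never enters its loop body; next s becomes -10; next final value 1680
3528 vs 1680 — the two versions disagree here.
verdict: not equivalent; witness: x=2, y=-6


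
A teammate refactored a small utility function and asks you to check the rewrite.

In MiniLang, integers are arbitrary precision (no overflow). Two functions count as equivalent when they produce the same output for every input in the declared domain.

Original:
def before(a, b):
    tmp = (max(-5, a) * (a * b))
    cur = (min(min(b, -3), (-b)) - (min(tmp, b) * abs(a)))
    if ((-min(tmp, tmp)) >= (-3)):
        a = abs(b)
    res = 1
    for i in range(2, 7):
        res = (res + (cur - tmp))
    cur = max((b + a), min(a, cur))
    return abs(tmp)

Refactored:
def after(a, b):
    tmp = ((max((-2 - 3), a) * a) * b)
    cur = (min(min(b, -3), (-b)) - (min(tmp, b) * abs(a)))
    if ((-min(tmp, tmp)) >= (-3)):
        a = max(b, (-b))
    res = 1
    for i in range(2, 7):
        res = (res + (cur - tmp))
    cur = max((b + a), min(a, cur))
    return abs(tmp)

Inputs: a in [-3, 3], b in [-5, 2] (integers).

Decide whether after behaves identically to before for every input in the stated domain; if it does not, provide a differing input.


This is a faithful refactor — constant usage differs; and arithmetic usage differs; and min/max/abs usage differs, but the computed results match everywhere.
As a probe, take a=-1, b=2: before runs tmp := 2 | cur := -5 | ((-min(tmp, tmp)) >= (-3)): true | a := 2 | res := 1 | iter i=2: | res := -6 | iter i=3: | res := -13 | iter i=4: | res := -20 | iter i=5: | res := -27 | iter i=6: | res := -34 | cur := 4 | result 2; after runs tmp := 2 | cur := -5 | ((-min(tmp, tmp)) >= (-3)): true | a := 2 | res := 1 | iter i=2: | res := -6 | iter i=3: | res := -13 | iter i=4: | res := -20 | iter i=5: | res := -27 | iter i=6: | res := -34 | cur := 4 | result 2; both end at 2.
Sweeping the whole domain (56 inputs) finds no disagreement.
verdict: equivalent


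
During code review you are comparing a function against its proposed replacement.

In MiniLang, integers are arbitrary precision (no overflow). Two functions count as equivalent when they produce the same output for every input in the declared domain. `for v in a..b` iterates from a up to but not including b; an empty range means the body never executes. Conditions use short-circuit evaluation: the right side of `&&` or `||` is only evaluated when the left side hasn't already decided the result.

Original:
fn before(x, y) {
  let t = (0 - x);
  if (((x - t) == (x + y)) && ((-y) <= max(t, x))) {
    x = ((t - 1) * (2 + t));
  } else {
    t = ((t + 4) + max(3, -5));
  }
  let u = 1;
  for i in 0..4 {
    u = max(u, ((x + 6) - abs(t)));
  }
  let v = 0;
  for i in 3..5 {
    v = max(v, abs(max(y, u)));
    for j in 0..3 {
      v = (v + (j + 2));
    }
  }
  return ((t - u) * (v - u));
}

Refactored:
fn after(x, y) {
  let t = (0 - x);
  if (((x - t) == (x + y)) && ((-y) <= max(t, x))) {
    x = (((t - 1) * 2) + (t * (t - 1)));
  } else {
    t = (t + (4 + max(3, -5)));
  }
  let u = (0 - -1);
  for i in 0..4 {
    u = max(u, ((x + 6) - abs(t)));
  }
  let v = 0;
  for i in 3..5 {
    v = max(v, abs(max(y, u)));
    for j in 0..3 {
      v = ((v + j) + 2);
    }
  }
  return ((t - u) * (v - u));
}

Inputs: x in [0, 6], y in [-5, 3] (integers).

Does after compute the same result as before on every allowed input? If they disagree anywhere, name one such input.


Reading the diff, among the changes: constant usage differs, and arithmetic usage differs.
As a probe, take x=1, y=-5: before runs t := -1 | (((x - t) == (x + y)) && ((-y) <= max(t, x))): false | t := 6 | u := 1 | iter i=0: | u := 1 | iter i=1: | u := 1 | iter i=2: | u := 1 | iter i=3: | u := 1 | v := 0 | iter i=3: | v := 1 | iter j=0: | v := 3 | iter j=1: | v := 6 | iter j=2: | v := 10 | iter i=4: | v := 10 | iter j=0: | v := 12 | iter j=1: | v := 15 | iter j=2: | v := 19 | result 90; after runs t := -1 | (((x - t) == (x + y)) && ((-y) <= max(t, x))): false | t := 6 | u := 1 | iter i=0: | u := 1 | iter i=1: | u := 1 | iter i=2: | u := 1 | iter i=3: | u := 1 | v := 0 | iter i=3: | v := 1 | iter j=0: | v := 3 | iter j=1: | v := 6 | iter j=2: | v := 10 | iter i=4: | v := 10 | iter j=0: | v := 12 | iter j=1: | v := 15 | iter j=2: | v := 19 | result 90; both end at 90.
An exhaustive pass over the 63 declared inputs shows identical outputs.
verdict: equivalent


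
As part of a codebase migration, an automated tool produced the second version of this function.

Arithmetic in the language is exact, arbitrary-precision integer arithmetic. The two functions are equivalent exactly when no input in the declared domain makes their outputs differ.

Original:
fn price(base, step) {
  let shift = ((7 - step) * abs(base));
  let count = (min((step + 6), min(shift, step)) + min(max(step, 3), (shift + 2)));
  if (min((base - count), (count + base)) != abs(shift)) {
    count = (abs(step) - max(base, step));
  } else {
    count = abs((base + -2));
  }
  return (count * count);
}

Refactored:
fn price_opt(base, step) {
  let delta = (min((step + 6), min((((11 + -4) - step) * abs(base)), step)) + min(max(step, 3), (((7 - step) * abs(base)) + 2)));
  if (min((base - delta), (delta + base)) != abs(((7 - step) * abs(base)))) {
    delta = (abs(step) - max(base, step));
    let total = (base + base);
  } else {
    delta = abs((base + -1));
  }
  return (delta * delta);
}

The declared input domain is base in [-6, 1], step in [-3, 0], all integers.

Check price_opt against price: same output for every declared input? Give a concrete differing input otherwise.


Input base=0, step=-2: 4 from price versus 1 from price_opt.
verdict: not equivalent; witness: base=0, step=-2
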